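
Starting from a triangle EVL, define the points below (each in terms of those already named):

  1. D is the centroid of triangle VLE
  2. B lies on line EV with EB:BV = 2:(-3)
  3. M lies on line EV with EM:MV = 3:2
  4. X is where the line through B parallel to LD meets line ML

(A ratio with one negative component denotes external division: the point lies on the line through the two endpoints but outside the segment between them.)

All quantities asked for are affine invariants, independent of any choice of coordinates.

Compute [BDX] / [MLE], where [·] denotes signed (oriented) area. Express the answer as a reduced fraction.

Set E = (0, 0), V = (1, 0), L = (0, 1); any affine frame gives the same invariant.
1. D is the centroid of triangle VLE ⇒ D = (1/3, 1/3)
2. B lies on line EV with EB:BV = 2:(-3) ⇒ B = (-2, 0)
3. M lies on line EV with EM:MV = 3:2 ⇒ M = (3/5, 0)
4. X is where the line through B parallel to LD meets line ML ⇒ X = (-15, 26)
2·[BDX] = 65, 2·[MLE] = 3/5
[BDX]:[MLE] = 65:3/5 = 325/3

[BDX]:[MLE] = 325/3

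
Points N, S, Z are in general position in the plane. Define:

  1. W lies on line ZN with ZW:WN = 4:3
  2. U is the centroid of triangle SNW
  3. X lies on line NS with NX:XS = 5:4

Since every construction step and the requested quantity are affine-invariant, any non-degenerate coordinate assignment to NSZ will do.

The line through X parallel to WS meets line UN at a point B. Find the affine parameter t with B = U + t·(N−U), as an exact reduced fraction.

t = 1/6

Work in coordinates with N = (0, 0), S = (1, 0), Z = (0, 1).
1. W lies on line ZN with ZW:WN = 4:3 ⇒ W = (0, 3/7)
2. U is the centroid of triangle SNW ⇒ U = (1/3, 1/7)
3. X lies on line NS with NX:XS = 5:4 ⇒ X = (5/9, 0)
through X parallel to WS: direction (1, -3/7); meets UN at B = (5/18, 5/42)
B = U + t·(N−U) with t = 1/6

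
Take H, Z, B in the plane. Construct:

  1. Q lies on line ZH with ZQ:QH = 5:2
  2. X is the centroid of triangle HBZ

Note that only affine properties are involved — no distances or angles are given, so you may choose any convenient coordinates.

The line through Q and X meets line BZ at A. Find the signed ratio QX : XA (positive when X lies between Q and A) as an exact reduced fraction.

QX:XA = 8/7

Set H = (0, 0), Z = (1, 0), B = (0, 1); any affine frame gives the same invariant.
1. Q lies on line ZH with ZQ:QH = 5:2 ⇒ Q = (2/7, 0)
2. X is the centroid of triangle HBZ ⇒ X = (1/3, 1/3)
line QX meets BZ at A = (3/8, 5/8)
X = Q + t·(A−Q) with t = 8/15, so QX:XA = 8/15:7/15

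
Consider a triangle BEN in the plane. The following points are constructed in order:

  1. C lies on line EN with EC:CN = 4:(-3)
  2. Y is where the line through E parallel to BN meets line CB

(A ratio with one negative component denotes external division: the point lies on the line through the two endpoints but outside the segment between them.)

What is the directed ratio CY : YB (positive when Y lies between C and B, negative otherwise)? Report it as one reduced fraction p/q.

CY:YB = -4

Choose coordinates B = (0, 0), E = (1, 0), N = (0, 1).
1. C lies on line EN with EC:CN = 4:(-3) ⇒ C = (-3, 4)
2. Y is where the line through E parallel to BN meets line CB ⇒ Y = (1, -4/3)
Y = C + t·(B−C) with t = 4/3, so CY:YB = t:(1−t) = 4/3:-1/3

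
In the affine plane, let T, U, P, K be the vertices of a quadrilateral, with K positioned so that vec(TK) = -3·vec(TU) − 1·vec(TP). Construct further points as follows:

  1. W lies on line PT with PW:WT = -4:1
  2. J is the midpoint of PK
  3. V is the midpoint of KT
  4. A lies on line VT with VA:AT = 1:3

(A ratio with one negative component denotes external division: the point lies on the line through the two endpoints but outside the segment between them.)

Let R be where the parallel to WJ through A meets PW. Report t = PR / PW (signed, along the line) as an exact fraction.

Assign T = (0, 0), U = (1, 0), P = (0, 1), K = (-3, -1) — the answer is frame-independent, so this choice is without loss of generality.
1. W lies on line PT with PW:WT = -4:1 ⇒ W = (0, -1/3)
2. J is the midpoint of PK ⇒ J = (-3/2, 0)
3. V is the midpoint of KT ⇒ V = (-3/2, -1/2)
4. A lies on line VT with VA:AT = 1:3 ⇒ A = (-9/8, -3/8)
through A parallel to WJ: direction (-3/2, 1/3); meets PW at R = (0, -5/8)
R = P + t·(W−P) with t = 39/32

t = 39/32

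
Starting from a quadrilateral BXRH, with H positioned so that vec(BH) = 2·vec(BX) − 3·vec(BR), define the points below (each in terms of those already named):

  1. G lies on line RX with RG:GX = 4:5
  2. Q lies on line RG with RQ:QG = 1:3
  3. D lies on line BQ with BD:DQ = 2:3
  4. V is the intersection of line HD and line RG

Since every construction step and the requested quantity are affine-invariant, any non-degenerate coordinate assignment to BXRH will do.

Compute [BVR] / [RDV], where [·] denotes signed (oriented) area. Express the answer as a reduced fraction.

[BVR]:[RDV] = 5/3

Set B = (0, 0), X = (1, 0), R = (0, 1), H = (2, -3); any affine frame gives the same invariant.
1. G lies on line RX with RG:GX = 4:5 ⇒ G = (4/9, 5/9)
2. Q lies on line RG with RQ:QG = 1:3 ⇒ Q = (1/9, 8/9)
3. D lies on line BQ with BD:DQ = 2:3 ⇒ D = (2/45, 16/45)
4. V is the intersection of line HD and line RG ⇒ V = (-50/63, 113/63)
2·[BVR] = -50/63, 2·[RDV] = -10/21
[BVR]:[RDV] = -50/63:-10/21 = 5/3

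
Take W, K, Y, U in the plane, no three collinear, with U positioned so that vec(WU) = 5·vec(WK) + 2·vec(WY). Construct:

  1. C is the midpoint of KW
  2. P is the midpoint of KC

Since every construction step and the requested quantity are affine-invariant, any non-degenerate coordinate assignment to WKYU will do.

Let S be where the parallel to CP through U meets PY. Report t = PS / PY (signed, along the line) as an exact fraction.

Assign W = (0, 0), K = (1, 0), Y = (0, 1), U = (5, 2) — the answer is frame-independent, so this choice is without loss of generality.
1. C is the midpoint of KW ⇒ C = (1/2, 0)
2. P is the midpoint of KC ⇒ P = (3/4, 0)
through U parallel to CP: direction (1/4, 0); meets PY at S = (-3/4, 2)
S = P + t·(Y−P) with t = 2

t = 2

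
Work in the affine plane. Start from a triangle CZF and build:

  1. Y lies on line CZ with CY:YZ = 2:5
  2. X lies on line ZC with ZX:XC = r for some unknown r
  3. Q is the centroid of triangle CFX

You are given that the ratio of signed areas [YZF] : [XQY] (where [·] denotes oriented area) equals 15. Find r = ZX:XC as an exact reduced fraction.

Assign C = (0, 0), Z = (1, 0), F = (0, 1) — the answer is frame-independent, so this choice is without loss of generality.
1. Y lies on line CZ with CY:YZ = 2:5 ⇒ Y = (2/7, 0)
2. With ZX:XC = r, write λ = r/(r+1) so X = Z + λ·(C−Z); X is affine-linear in λ
3. Q is the centroid of triangle CFX ⇒ Q is an affine combination of earlier points and hence also affine-linear in λ
Every point depending on X is an affine combination of X and λ-independent points, so each such coordinate is linear in λ; the λ² term in each signed area is a multiple of (C−Z)×(C−Z) = 0, so 2·[YZF] and 2·[XQY] are each linear in λ. Evaluating at λ=0 and λ=1:
  2·[YZF] = 5/7,   2·[XQY] = -1/3·λ + 5/21
So [YZF]:[XQY] = (5/7) / (-1/3·λ + 5/21). Setting this equal to 15:
  5/7 = 15·(-1/3·λ + 5/21)  ⇒  λ = 4/7
Then r = λ/(1−λ) = (4/7)/(3/7) = 4/3. Check: with r = 4/3, X = (3/7, 0) and [YZF]:[XQY] = 15 as required.

r = 4/3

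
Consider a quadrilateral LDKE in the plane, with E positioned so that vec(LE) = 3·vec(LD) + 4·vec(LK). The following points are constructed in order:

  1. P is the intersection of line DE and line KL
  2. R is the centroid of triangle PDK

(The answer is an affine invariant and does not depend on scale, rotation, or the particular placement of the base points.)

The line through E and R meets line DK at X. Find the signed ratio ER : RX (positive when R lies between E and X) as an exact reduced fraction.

ER:RX = -7

Work in coordinates with L = (0, 0), D = (1, 0), K = (0, 1), E = (3, 4).
1. P is the intersection of line DE and line KL ⇒ P = (0, -2)
2. R is the centroid of triangle PDK ⇒ R = (1/3, -1/3)
line ER meets DK at X = (5/7, 2/7)
R = E + t·(X−E) with t = 7/6, so ER:RX = 7/6:-1/6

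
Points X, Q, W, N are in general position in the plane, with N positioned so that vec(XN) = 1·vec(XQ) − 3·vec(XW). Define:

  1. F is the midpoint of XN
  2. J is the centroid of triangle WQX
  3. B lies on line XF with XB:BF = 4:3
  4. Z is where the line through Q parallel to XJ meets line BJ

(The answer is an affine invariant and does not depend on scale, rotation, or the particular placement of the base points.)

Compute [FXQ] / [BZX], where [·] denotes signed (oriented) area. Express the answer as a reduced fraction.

Assign X = (0, 0), Q = (1, 0), W = (0, 1), N = (1, -3) — the answer is frame-independent, so this choice is without loss of generality.
1. F is the midpoint of XN ⇒ F = (1/2, -3/2)
2. J is the centroid of triangle WQX ⇒ J = (1/3, 1/3)
3. B lies on line XF with XB:BF = 4:3 ⇒ B = (2/7, -6/7)
4. Z is where the line through Q parallel to XJ meets line BJ ⇒ Z = (7/24, -17/24)
2·[FXQ] = -3/2, 2·[BZX] = 1/21
[FXQ]:[BZX] = -3/2:1/21 = -63/2

[FXQ]:[BZX] = -63/2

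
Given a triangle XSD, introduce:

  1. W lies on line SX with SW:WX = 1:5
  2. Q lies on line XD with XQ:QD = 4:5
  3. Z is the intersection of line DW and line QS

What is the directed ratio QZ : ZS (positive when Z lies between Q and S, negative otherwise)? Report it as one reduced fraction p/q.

QZ:ZS = 25/9

Work in coordinates with X = (0, 0), S = (1, 0), D = (0, 1).
1. W lies on line SX with SW:WX = 1:5 ⇒ W = (5/6, 0)
2. Q lies on line XD with XQ:QD = 4:5 ⇒ Q = (0, 4/9)
3. Z is the intersection of line DW and line QS ⇒ Z = (25/34, 2/17)
Z = Q + t·(S−Q) with t = 25/34, so QZ:ZS = t:(1−t) = 25/34:9/34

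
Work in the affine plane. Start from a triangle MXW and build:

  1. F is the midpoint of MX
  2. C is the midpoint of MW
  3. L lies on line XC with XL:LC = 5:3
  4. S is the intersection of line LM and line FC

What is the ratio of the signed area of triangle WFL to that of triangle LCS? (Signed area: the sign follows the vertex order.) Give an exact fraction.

Work in coordinates with M = (0, 0), X = (1, 0), W = (0, 1).
1. F is the midpoint of MX ⇒ F = (1/2, 0)
2. C is the midpoint of MW ⇒ C = (0, 1/2)
3. L lies on line XC with XL:LC = 5:3 ⇒ L = (3/8, 5/16)
4. S is the intersection of line LM and line FC ⇒ S = (3/11, 5/22)
2·[WFL] = 1/32, 2·[LCS] = 9/176
[WFL]:[LCS] = 1/32:9/176 = 11/18

[WFL]:[LCS] = 11/18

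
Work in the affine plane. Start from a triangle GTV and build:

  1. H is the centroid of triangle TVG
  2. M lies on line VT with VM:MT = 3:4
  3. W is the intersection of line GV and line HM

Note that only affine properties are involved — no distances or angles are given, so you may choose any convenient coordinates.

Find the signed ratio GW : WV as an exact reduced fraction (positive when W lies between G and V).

Work in coordinates with G = (0, 0), T = (1, 0), V = (0, 1).
1. H is the centroid of triangle TVG ⇒ H = (1/3, 1/3)
2. M lies on line VT with VM:MT = 3:4 ⇒ M = (3/7, 4/7)
3. W is the intersection of line GV and line HM ⇒ W = (0, -1/2)
W = G + t·(V−G) with t = -1/2, so GW:WV = t:(1−t) = -1/2:3/2

GW:WV = -1/3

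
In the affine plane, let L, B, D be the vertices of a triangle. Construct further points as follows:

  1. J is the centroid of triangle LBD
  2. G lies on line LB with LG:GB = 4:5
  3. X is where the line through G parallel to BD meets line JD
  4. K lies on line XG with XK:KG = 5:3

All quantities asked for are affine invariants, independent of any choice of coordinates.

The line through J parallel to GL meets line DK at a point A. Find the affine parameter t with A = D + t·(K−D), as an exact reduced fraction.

Work in coordinates with L = (0, 0), B = (1, 0), D = (0, 1).
1. J is the centroid of triangle LBD ⇒ J = (1/3, 1/3)
2. G lies on line LB with LG:GB = 4:5 ⇒ G = (4/9, 0)
3. X is where the line through G parallel to BD meets line JD ⇒ X = (5/9, -1/9)
4. K lies on line XG with XK:KG = 5:3 ⇒ K = (35/72, -1/24)
through J parallel to GL: direction (-4/9, 0); meets DK at A = (14/45, 1/3)
A = D + t·(K−D) with t = 16/25

t = 16/25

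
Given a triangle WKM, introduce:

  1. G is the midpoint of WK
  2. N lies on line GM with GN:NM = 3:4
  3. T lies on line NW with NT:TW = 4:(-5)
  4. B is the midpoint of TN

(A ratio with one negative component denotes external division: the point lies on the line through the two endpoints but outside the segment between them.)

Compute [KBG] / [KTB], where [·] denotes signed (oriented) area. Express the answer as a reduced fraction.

Set W = (0, 0), K = (1, 0), M = (0, 1); any affine frame gives the same invariant.
1. G is the midpoint of WK ⇒ G = (1/2, 0)
2. N lies on line GM with GN:NM = 3:4 ⇒ N = (2/7, 3/7)
3. T lies on line NW with NT:TW = 4:(-5) ⇒ T = (10/7, 15/7)
4. B is the midpoint of TN ⇒ B = (6/7, 9/7)
2·[KBG] = 9/14, 2·[KTB] = 6/7
[KBG]:[KTB] = 9/14:6/7 = 3/4

[KBG]:[KTB] = 3/4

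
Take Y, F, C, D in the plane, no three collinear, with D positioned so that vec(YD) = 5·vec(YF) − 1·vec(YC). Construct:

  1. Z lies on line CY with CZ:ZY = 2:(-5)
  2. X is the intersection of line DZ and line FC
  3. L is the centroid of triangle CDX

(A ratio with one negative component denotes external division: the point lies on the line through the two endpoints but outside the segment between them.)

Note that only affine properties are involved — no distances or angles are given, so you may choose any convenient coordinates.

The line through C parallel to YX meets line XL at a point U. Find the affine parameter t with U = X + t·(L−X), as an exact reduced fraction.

t = 6/17

Choose coordinates Y = (0, 0), F = (1, 0), C = (0, 1), D = (5, -1).
1. Z lies on line CY with CZ:ZY = 2:(-5) ⇒ Z = (0, 5/3)
2. X is the intersection of line DZ and line FC ⇒ X = (-10/7, 17/7)
3. L is the centroid of triangle CDX ⇒ L = (25/21, 17/21)
through C parallel to YX: direction (-10/7, 17/7); meets XL at U = (-60/119, 13/7)
U = X + t·(L−X) with t = 6/17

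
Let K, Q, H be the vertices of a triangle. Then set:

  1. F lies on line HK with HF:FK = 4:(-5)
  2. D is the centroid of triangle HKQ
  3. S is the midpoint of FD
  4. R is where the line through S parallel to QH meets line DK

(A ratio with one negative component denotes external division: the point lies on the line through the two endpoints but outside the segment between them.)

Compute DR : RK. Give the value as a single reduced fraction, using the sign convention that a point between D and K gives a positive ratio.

Set K = (0, 0), Q = (1, 0), H = (0, 1); any affine frame gives the same invariant.
1. F lies on line HK with HF:FK = 4:(-5) ⇒ F = (0, 5)
2. D is the centroid of triangle HKQ ⇒ D = (1/3, 1/3)
3. S is the midpoint of FD ⇒ S = (1/6, 8/3)
4. R is where the line through S parallel to QH meets line DK ⇒ R = (17/12, 17/12)
R = D + t·(K−D) with t = -13/4, so DR:RK = t:(1−t) = -13/4:17/4

DR:RK = -13/17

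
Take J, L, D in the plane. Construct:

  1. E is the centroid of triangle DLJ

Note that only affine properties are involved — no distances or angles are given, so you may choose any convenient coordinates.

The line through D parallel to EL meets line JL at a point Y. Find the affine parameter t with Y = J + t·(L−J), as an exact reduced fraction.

t = 2

Assign J = (0, 0), L = (1, 0), D = (0, 1) — the answer is frame-independent, so this choice is without loss of generality.
1. E is the centroid of triangle DLJ ⇒ E = (1/3, 1/3)
through D parallel to EL: direction (2/3, -1/3); meets JL at Y = (2, 0)
Y = J + t·(L−J) with t = 2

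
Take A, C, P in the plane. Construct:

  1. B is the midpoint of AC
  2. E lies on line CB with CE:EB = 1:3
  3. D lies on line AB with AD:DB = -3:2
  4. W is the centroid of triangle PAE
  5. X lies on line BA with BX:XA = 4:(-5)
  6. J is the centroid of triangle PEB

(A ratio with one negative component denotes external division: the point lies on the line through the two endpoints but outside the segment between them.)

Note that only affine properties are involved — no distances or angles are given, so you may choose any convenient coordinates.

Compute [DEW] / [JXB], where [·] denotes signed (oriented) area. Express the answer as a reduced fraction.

Set A = (0, 0), C = (1, 0), P = (0, 1); any affine frame gives the same invariant.
1. B is the midpoint of AC ⇒ B = (1/2, 0)
2. E lies on line CB with CE:EB = 1:3 ⇒ E = (7/8, 0)
3. D lies on line AB with AD:DB = -3:2 ⇒ D = (3/2, 0)
4. W is the centroid of triangle PAE ⇒ W = (7/24, 1/3)
5. X lies on line BA with BX:XA = 4:(-5) ⇒ X = (5/2, 0)
6. J is the centroid of triangle PEB ⇒ J = (11/24, 1/3)
2·[DEW] = -5/24, 2·[JXB] = -2/3
[DEW]:[JXB] = -5/24:-2/3 = 5/16

[DEW]:[JXB] = 5/16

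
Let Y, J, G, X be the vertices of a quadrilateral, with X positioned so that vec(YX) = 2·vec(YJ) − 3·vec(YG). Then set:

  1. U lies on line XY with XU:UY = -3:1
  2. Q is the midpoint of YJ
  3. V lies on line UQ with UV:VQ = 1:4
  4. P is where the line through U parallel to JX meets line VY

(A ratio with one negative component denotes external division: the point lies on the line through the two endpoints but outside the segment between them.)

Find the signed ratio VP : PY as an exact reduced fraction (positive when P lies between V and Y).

VP:PY = -2/5

Set Y = (0, 0), J = (1, 0), G = (0, 1), X = (2, -3); any affine frame gives the same invariant.
1. U lies on line XY with XU:UY = -3:1 ⇒ U = (-1, 3/2)
2. Q is the midpoint of YJ ⇒ Q = (1/2, 0)
3. V lies on line UQ with UV:VQ = 1:4 ⇒ V = (-7/10, 6/5)
4. P is where the line through U parallel to JX meets line VY ⇒ P = (-7/6, 2)
P = V + t·(Y−V) with t = -2/3, so VP:PY = t:(1−t) = -2/3:5/3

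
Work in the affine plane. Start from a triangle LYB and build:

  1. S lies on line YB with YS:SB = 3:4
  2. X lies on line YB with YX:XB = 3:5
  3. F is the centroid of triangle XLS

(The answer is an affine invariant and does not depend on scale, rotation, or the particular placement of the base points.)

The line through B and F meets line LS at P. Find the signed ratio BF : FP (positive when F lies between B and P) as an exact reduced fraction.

Work in coordinates with L = (0, 0), Y = (1, 0), B = (0, 1).
1. S lies on line YB with YS:SB = 3:4 ⇒ S = (4/7, 3/7)
2. X lies on line YB with YX:XB = 3:5 ⇒ X = (5/8, 3/8)
3. F is the centroid of triangle XLS ⇒ F = (67/168, 15/56)
line BF meets LS at P = (268/693, 67/231)
F = B + t·(P−B) with t = 33/32, so BF:FP = 33/32:-1/32

BF:FP = -33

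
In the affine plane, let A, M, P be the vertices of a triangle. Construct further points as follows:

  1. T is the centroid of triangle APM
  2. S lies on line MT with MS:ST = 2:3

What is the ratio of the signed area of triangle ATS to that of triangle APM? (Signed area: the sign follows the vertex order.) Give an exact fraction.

[ATS]:[APM] = 1/5

Choose coordinates A = (0, 0), M = (1, 0), P = (0, 1).
1. T is the centroid of triangle APM ⇒ T = (1/3, 1/3)
2. S lies on line MT with MS:ST = 2:3 ⇒ S = (11/15, 2/15)
2·[ATS] = -1/5, 2·[APM] = -1
[ATS]:[APM] = -1/5:-1 = 1/5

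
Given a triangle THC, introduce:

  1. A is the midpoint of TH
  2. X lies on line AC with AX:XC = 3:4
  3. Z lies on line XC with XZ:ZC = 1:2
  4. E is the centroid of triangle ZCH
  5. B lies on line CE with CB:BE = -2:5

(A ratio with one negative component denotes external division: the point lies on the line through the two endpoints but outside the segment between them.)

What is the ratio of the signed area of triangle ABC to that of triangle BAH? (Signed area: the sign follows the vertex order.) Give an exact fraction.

Set T = (0, 0), H = (1, 0), C = (0, 1); any affine frame gives the same invariant.
1. A is the midpoint of TH ⇒ A = (1/2, 0)
2. X lies on line AC with AX:XC = 3:4 ⇒ X = (2/7, 3/7)
3. Z lies on line XC with XZ:ZC = 1:2 ⇒ Z = (4/21, 13/21)
4. E is the centroid of triangle ZCH ⇒ E = (25/63, 34/63)
5. B lies on line CE with CB:BE = -2:5 ⇒ B = (-50/189, 247/189)
2·[ABC] = -1/9, 2·[BAH] = 247/378
[ABC]:[BAH] = -1/9:247/378 = -42/247

[ABC]:[BAH] = -42/247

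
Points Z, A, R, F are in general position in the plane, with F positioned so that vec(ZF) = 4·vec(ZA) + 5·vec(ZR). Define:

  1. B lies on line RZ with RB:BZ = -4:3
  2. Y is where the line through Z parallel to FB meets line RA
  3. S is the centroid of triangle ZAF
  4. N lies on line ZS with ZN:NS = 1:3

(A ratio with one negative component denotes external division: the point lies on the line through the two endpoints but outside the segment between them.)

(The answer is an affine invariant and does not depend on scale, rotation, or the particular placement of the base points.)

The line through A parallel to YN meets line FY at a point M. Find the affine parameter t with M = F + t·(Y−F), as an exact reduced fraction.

t = 21/23

Work in coordinates with Z = (0, 0), A = (1, 0), R = (0, 1), F = (4, 5).
1. B lies on line RZ with RB:BZ = -4:3 ⇒ B = (0, -3)
2. Y is where the line through Z parallel to FB meets line RA ⇒ Y = (1/3, 2/3)
3. S is the centroid of triangle ZAF ⇒ S = (5/3, 5/3)
4. N lies on line ZS with ZN:NS = 1:3 ⇒ N = (5/12, 5/12)
through A parallel to YN: direction (1/12, -1/4); meets FY at M = (15/23, 24/23)
M = F + t·(Y−F) with t = 21/23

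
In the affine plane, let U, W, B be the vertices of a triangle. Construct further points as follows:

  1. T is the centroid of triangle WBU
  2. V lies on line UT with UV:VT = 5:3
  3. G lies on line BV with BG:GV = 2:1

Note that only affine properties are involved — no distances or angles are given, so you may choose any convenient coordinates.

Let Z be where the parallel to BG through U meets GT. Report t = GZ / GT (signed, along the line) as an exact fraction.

t = -5/3

Choose coordinates U = (0, 0), W = (1, 0), B = (0, 1).
1. T is the centroid of triangle WBU ⇒ T = (1/3, 1/3)
2. V lies on line UT with UV:VT = 5:3 ⇒ V = (5/24, 5/24)
3. G lies on line BV with BG:GV = 2:1 ⇒ G = (5/36, 17/36)
through U parallel to BG: direction (5/36, -19/36); meets GT at Z = (-5/27, 19/27)
Z = G + t·(T−G) with t = -5/3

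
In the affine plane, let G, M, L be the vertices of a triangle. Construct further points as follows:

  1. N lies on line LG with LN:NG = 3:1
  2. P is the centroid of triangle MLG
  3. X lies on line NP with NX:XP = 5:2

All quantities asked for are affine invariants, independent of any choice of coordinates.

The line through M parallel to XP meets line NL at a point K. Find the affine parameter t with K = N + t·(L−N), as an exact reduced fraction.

Set G = (0, 0), M = (1, 0), L = (0, 1); any affine frame gives the same invariant.
1. N lies on line LG with LN:NG = 3:1 ⇒ N = (0, 1/4)
2. P is the centroid of triangle MLG ⇒ P = (1/3, 1/3)
3. X lies on line NP with NX:XP = 5:2 ⇒ X = (5/21, 13/42)
through M parallel to XP: direction (2/21, 1/42); meets NL at K = (0, -1/4)
K = N + t·(L−N) with t = -2/3

t = -2/3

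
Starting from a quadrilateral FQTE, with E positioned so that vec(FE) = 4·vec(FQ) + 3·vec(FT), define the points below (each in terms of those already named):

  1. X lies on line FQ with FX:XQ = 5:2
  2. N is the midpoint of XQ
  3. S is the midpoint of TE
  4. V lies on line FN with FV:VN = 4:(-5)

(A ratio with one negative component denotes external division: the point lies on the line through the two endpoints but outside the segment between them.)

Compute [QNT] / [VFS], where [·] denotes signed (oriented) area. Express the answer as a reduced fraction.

[QNT]:[VFS] = -1/48

Work in coordinates with F = (0, 0), Q = (1, 0), T = (0, 1), E = (4, 3).
1. X lies on line FQ with FX:XQ = 5:2 ⇒ X = (5/7, 0)
2. N is the midpoint of XQ ⇒ N = (6/7, 0)
3. S is the midpoint of TE ⇒ S = (2, 2)
4. V lies on line FN with FV:VN = 4:(-5) ⇒ V = (-24/7, 0)
2·[QNT] = -1/7, 2·[VFS] = 48/7
[QNT]:[VFS] = -1/7:48/7 = -1/48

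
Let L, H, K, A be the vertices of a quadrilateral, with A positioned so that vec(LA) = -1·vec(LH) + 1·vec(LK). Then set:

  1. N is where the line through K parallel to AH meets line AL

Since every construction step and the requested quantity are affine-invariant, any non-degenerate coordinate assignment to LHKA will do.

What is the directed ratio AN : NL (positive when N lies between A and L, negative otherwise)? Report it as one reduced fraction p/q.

AN:NL = -1/2

Assign L = (0, 0), H = (1, 0), K = (0, 1), A = (-1, 1) — the answer is frame-independent, so this choice is without loss of generality.
1. N is where the line through K parallel to AH meets line AL ⇒ N = (-2, 2)
N = A + t·(L−A) with t = -1, so AN:NL = t:(1−t) = -1:2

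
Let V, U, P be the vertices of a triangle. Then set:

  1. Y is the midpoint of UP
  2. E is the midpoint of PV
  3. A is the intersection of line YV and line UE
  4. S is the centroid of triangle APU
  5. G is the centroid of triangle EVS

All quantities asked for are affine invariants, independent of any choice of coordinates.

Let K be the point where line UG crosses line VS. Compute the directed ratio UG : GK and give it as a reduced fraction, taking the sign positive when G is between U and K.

Set V = (0, 0), U = (1, 0), P = (0, 1); any affine frame gives the same invariant.
1. Y is the midpoint of UP ⇒ Y = (1/2, 1/2)
2. E is the midpoint of PV ⇒ E = (0, 1/2)
3. A is the intersection of line YV and line UE ⇒ A = (1/3, 1/3)
4. S is the centroid of triangle APU ⇒ S = (4/9, 4/9)
5. G is the centroid of triangle EVS ⇒ G = (4/27, 17/54)
line UG meets VS at K = (17/63, 17/63)
G = U + t·(K−U) with t = 7/6, so UG:GK = 7/6:-1/6

UG:GK = -7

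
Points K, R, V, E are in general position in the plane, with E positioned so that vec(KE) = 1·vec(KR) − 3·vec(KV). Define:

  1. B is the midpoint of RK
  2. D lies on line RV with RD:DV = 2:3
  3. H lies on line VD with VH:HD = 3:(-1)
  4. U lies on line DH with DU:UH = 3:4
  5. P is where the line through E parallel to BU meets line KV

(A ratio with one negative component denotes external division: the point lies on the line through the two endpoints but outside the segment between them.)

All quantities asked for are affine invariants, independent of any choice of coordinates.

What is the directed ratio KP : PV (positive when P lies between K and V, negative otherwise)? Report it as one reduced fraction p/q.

Set K = (0, 0), R = (1, 0), V = (0, 1), E = (1, -3); any affine frame gives the same invariant.
1. B is the midpoint of RK ⇒ B = (1/2, 0)
2. D lies on line RV with RD:DV = 2:3 ⇒ D = (3/5, 2/5)
3. H lies on line VD with VH:HD = 3:(-1) ⇒ H = (9/10, 1/10)
4. U lies on line DH with DU:UH = 3:4 ⇒ U = (51/70, 19/70)
5. P is where the line through E parallel to BU meets line KV ⇒ P = (0, -67/16)
P = K + t·(V−K) with t = -67/16, so KP:PV = t:(1−t) = -67/16:83/16

KP:PV = -67/83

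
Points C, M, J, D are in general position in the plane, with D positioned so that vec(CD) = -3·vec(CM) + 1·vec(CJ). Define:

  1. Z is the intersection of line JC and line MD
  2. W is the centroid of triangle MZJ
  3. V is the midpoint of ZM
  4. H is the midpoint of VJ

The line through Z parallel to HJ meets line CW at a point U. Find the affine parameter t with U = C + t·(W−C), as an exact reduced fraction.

t = 1/4

Assign C = (0, 0), M = (1, 0), J = (0, 1), D = (-3, 1) — the answer is frame-independent, so this choice is without loss of generality.
1. Z is the intersection of line JC and line MD ⇒ Z = (0, 1/4)
2. W is the centroid of triangle MZJ ⇒ W = (1/3, 5/12)
3. V is the midpoint of ZM ⇒ V = (1/2, 1/8)
4. H is the midpoint of VJ ⇒ H = (1/4, 9/16)
through Z parallel to HJ: direction (-1/4, 7/16); meets CW at U = (1/12, 5/48)
U = C + t·(W−C) with t = 1/4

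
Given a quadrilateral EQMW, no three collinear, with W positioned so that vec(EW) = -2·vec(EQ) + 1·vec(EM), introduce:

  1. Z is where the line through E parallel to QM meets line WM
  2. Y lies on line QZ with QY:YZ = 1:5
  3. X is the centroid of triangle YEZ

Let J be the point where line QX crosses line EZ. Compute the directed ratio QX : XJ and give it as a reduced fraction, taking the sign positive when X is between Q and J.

Set E = (0, 0), Q = (1, 0), M = (0, 1), W = (-2, 1); any affine frame gives the same invariant.
1. Z is where the line through E parallel to QM meets line WM ⇒ Z = (-1, 1)
2. Y lies on line QZ with QY:YZ = 1:5 ⇒ Y = (2/3, 1/6)
3. X is the centroid of triangle YEZ ⇒ X = (-1/9, 7/18)
line QX meets EZ at J = (-7/13, 7/13)
X = Q + t·(J−Q) with t = 13/18, so QX:XJ = 13/18:5/18

QX:XJ = 13/5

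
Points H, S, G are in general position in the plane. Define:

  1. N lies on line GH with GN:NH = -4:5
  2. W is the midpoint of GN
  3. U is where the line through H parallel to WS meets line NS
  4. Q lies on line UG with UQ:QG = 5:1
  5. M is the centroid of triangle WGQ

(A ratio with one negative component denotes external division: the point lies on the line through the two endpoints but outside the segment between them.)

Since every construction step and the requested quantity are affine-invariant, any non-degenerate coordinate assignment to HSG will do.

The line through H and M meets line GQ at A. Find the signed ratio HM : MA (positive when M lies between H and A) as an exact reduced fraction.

Set H = (0, 0), S = (1, 0), G = (0, 1); any affine frame gives the same invariant.
1. N lies on line GH with GN:NH = -4:5 ⇒ N = (0, 5)
2. W is the midpoint of GN ⇒ W = (0, 3)
3. U is where the line through H parallel to WS meets line NS ⇒ U = (5/2, -15/2)
4. Q lies on line UG with UQ:QG = 5:1 ⇒ Q = (5/12, -5/12)
5. M is the centroid of triangle WGQ ⇒ M = (5/36, 43/36)
line HM meets GQ at A = (1/12, 43/60)
M = H + t·(A−H) with t = 5/3, so HM:MA = 5/3:-2/3

HM:MA = -5/2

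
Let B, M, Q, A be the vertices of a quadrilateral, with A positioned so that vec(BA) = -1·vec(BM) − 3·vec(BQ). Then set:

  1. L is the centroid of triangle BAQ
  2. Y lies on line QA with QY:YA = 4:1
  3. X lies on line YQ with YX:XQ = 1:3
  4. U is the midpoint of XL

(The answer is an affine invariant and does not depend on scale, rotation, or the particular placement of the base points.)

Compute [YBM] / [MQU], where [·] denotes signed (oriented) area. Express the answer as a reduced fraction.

Work in coordinates with B = (0, 0), M = (1, 0), Q = (0, 1), A = (-1, -3).
1. L is the centroid of triangle BAQ ⇒ L = (-1/3, -2/3)
2. Y lies on line QA with QY:YA = 4:1 ⇒ Y = (-4/5, -11/5)
3. X lies on line YQ with YX:XQ = 1:3 ⇒ X = (-3/5, -7/5)
4. U is the midpoint of XL ⇒ U = (-7/15, -31/30)
2·[YBM] = -11/5, 2·[MQU] = 5/2
[YBM]:[MQU] = -11/5:5/2 = -22/25

[YBM]:[MQU] = -22/25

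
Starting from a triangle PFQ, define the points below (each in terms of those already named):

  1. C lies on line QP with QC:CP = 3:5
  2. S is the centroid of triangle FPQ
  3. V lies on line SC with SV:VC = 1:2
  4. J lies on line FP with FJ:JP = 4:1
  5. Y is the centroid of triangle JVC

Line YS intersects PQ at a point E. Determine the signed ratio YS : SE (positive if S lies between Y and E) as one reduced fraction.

YS:SE = -26/45

Choose coordinates P = (0, 0), F = (1, 0), Q = (0, 1).
1. C lies on line QP with QC:CP = 3:5 ⇒ C = (0, 5/8)
2. S is the centroid of triangle FPQ ⇒ S = (1/3, 1/3)
3. V lies on line SC with SV:VC = 1:2 ⇒ V = (2/9, 31/72)
4. J lies on line FP with FJ:JP = 4:1 ⇒ J = (1/5, 0)
5. Y is the centroid of triangle JVC ⇒ Y = (19/135, 19/54)
line YS meets PQ at E = (0, 19/52)
S = Y + t·(E−Y) with t = -26/19, so YS:SE = -26/19:45/19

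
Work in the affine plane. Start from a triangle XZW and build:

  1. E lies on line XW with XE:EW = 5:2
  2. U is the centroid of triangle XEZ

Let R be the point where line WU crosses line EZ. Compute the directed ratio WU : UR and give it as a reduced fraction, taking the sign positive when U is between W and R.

WU:UR = -11/5

Assign X = (0, 0), Z = (1, 0), W = (0, 1) — the answer is frame-independent, so this choice is without loss of generality.
1. E lies on line XW with XE:EW = 5:2 ⇒ E = (0, 5/7)
2. U is the centroid of triangle XEZ ⇒ U = (1/3, 5/21)
line WU meets EZ at R = (2/11, 45/77)
U = W + t·(R−W) with t = 11/6, so WU:UR = 11/6:-5/6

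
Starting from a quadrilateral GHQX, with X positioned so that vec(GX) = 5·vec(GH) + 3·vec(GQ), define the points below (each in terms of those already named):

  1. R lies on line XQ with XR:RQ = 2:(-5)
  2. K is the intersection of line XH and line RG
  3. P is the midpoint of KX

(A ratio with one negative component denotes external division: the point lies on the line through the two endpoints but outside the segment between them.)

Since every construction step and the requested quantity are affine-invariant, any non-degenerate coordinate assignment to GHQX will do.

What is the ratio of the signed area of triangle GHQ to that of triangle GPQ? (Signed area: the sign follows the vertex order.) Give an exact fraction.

Work in coordinates with G = (0, 0), H = (1, 0), Q = (0, 1), X = (5, 3).
1. R lies on line XQ with XR:RQ = 2:(-5) ⇒ R = (25/3, 13/3)
2. K is the intersection of line XH and line RG ⇒ K = (75/23, 39/23)
3. P is the midpoint of KX ⇒ P = (95/23, 54/23)
2·[GHQ] = 1, 2·[GPQ] = 95/23
[GHQ]:[GPQ] = 1:95/23 = 23/95

[GHQ]:[GPQ] = 23/95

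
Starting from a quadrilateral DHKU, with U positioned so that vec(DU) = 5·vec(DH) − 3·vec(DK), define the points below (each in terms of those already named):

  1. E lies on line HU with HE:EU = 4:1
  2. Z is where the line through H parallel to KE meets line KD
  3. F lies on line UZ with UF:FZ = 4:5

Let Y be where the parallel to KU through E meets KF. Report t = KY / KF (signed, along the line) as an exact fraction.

Assign D = (0, 0), H = (1, 0), K = (0, 1), U = (5, -3) — the answer is frame-independent, so this choice is without loss of generality.
1. E lies on line HU with HE:EU = 4:1 ⇒ E = (21/5, -12/5)
2. Z is where the line through H parallel to KE meets line KD ⇒ Z = (0, 17/21)
3. F lies on line UZ with UF:FZ = 4:5 ⇒ F = (25/9, -247/189)
through E parallel to KU: direction (5, -4); meets KF at Y = (21/16, -9/100)
Y = K + t·(F−K) with t = 189/400

t = 189/400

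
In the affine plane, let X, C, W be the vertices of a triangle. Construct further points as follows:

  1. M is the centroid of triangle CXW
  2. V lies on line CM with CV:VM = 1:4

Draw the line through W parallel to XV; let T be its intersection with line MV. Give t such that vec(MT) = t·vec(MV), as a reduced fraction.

Choose coordinates X = (0, 0), C = (1, 0), W = (0, 1).
1. M is the centroid of triangle CXW ⇒ M = (1/3, 1/3)
2. V lies on line CM with CV:VM = 1:4 ⇒ V = (13/15, 1/15)
through W parallel to XV: direction (13/15, 1/15); meets MV at T = (-13/15, 14/15)
T = M + t·(V−M) with t = -9/4

t = -9/4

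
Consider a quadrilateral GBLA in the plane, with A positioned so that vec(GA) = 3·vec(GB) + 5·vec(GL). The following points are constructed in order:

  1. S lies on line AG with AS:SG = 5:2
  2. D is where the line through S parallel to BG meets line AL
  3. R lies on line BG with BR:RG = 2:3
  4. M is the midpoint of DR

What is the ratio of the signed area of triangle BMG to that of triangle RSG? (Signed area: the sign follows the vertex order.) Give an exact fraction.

[BMG]:[RSG] = 5/6

Set G = (0, 0), B = (1, 0), L = (0, 1), A = (3, 5); any affine frame gives the same invariant.
1. S lies on line AG with AS:SG = 5:2 ⇒ S = (6/7, 10/7)
2. D is where the line through S parallel to BG meets line AL ⇒ D = (9/28, 10/7)
3. R lies on line BG with BR:RG = 2:3 ⇒ R = (3/5, 0)
4. M is the midpoint of DR ⇒ M = (129/280, 5/7)
2·[BMG] = 5/7, 2·[RSG] = 6/7
[BMG]:[RSG] = 5/7:6/7 = 5/6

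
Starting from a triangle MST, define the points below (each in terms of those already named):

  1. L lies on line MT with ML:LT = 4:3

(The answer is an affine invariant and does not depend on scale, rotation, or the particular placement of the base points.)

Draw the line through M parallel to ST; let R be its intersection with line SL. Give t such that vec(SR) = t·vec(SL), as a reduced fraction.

t = 7/3

Set M = (0, 0), S = (1, 0), T = (0, 1); any affine frame gives the same invariant.
1. L lies on line MT with ML:LT = 4:3 ⇒ L = (0, 4/7)
through M parallel to ST: direction (-1, 1); meets SL at R = (-4/3, 4/3)
R = S + t·(L−S) with t = 7/3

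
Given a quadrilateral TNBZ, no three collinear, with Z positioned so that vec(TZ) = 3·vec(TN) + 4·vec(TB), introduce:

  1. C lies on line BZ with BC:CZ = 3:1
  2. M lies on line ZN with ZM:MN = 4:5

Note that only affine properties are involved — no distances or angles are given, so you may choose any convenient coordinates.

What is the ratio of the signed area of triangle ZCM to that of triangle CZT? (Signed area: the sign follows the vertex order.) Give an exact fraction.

Set T = (0, 0), N = (1, 0), B = (0, 1), Z = (3, 4); any affine frame gives the same invariant.
1. C lies on line BZ with BC:CZ = 3:1 ⇒ C = (9/4, 13/4)
2. M lies on line ZN with ZM:MN = 4:5 ⇒ M = (19/9, 20/9)
2·[ZCM] = 2/3, 2·[CZT] = -3/4
[ZCM]:[CZT] = 2/3:-3/4 = -8/9

[ZCM]:[CZT] = -8/9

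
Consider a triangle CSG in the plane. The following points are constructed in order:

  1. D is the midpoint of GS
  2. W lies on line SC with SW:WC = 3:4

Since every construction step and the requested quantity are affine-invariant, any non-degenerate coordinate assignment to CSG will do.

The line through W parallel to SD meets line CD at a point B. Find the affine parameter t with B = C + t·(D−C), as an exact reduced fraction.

t = 4/7

Assign C = (0, 0), S = (1, 0), G = (0, 1) — the answer is frame-independent, so this choice is without loss of generality.
1. D is the midpoint of GS ⇒ D = (1/2, 1/2)
2. W lies on line SC with SW:WC = 3:4 ⇒ W = (4/7, 0)
through W parallel to SD: direction (-1/2, 1/2); meets CD at B = (2/7, 2/7)
B = C + t·(D−C) with t = 4/7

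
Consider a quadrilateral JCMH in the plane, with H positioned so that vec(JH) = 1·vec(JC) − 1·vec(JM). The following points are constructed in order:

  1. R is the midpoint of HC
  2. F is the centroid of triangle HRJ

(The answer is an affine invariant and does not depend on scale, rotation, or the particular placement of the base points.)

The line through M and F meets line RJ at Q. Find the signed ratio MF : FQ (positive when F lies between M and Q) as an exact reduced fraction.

Work in coordinates with J = (0, 0), C = (1, 0), M = (0, 1), H = (1, -1).
1. R is the midpoint of HC ⇒ R = (1, -1/2)
2. F is the centroid of triangle HRJ ⇒ F = (2/3, -1/2)
line MF meets RJ at Q = (4/7, -2/7)
F = M + t·(Q−M) with t = 7/6, so MF:FQ = 7/6:-1/6

MF:FQ = -7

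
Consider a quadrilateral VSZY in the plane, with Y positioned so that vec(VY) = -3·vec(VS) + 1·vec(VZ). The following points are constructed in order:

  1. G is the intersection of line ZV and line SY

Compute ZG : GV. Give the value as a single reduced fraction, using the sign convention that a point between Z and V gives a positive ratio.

Set V = (0, 0), S = (1, 0), Z = (0, 1), Y = (-3, 1); any affine frame gives the same invariant.
1. G is the intersection of line ZV and line SY ⇒ G = (0, 1/4)
G = Z + t·(V−Z) with t = 3/4, so ZG:GV = t:(1−t) = 3/4:1/4

ZG:GV = 3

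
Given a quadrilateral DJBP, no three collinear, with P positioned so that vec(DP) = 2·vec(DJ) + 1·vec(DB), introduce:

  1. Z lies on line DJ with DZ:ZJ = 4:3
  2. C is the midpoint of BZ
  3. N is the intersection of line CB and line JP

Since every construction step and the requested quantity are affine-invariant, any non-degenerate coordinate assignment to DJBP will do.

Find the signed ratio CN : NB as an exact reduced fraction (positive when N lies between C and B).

Set D = (0, 0), J = (1, 0), B = (0, 1), P = (2, 1); any affine frame gives the same invariant.
1. Z lies on line DJ with DZ:ZJ = 4:3 ⇒ Z = (4/7, 0)
2. C is the midpoint of BZ ⇒ C = (2/7, 1/2)
3. N is the intersection of line CB and line JP ⇒ N = (8/11, -3/11)
N = C + t·(B−C) with t = -17/11, so CN:NB = t:(1−t) = -17/11:28/11

CN:NB = -17/28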